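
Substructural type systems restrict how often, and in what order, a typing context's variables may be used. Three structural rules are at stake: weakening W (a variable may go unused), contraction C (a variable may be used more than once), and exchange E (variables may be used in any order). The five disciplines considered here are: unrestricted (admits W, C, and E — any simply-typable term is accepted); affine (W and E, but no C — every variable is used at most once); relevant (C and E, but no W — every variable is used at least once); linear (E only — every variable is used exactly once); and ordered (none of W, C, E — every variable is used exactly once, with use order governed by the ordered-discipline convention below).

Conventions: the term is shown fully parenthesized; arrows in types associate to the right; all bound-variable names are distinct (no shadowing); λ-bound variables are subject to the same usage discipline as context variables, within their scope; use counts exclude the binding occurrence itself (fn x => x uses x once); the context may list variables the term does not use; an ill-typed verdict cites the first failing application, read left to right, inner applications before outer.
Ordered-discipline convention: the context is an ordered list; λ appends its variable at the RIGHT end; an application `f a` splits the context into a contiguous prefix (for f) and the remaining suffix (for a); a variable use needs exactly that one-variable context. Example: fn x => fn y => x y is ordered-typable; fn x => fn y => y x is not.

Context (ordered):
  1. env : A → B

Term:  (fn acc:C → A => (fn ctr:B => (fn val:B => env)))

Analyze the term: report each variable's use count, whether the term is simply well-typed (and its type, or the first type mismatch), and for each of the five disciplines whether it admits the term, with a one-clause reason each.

use counts: env: 1×, acc (bound): 0×, ctr (bound): 0×, val (bound): 0×
left-to-right use order: env
typing: well-typed at (C → A) → B → B → A → B
ordered ✗ (needs weakening: acc, ctr, val unused)
linear ✗ (needs weakening: acc, ctr, val unused)
affine ✓ (no duplicate uses among env, acc, ctr, val)
relevant ✗ (needs weakening: acc, ctr, val unused)
unrestricted ✓ (simply typable at (C → A) → B → B → A → B; W, C, E all held)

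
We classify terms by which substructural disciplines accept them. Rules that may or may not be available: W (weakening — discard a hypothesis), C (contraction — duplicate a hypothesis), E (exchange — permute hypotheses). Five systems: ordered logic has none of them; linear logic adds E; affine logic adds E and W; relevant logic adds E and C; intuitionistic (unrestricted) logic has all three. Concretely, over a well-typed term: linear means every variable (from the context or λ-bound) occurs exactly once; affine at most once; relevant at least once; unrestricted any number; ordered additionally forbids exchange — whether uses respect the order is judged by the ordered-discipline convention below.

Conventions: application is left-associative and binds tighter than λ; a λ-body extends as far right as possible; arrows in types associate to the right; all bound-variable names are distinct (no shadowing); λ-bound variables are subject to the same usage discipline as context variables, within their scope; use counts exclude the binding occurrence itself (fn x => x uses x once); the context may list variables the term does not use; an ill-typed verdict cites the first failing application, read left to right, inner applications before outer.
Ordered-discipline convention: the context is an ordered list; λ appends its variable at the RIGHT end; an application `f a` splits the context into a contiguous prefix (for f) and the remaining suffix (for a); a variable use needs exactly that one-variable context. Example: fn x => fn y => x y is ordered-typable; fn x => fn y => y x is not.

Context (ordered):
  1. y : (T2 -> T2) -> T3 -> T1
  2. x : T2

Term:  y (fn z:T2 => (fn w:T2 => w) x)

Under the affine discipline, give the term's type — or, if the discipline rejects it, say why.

term : T3 -> T1
usage: y: 1, x: 1, z (bound): 0, w (bound): 1
order of uses: y, w, x
typing: well-typed — term : T3 -> T1
all disciplines: ordered ✗, linear ✗, affine ✓, relevant ✗, unrestricted ✓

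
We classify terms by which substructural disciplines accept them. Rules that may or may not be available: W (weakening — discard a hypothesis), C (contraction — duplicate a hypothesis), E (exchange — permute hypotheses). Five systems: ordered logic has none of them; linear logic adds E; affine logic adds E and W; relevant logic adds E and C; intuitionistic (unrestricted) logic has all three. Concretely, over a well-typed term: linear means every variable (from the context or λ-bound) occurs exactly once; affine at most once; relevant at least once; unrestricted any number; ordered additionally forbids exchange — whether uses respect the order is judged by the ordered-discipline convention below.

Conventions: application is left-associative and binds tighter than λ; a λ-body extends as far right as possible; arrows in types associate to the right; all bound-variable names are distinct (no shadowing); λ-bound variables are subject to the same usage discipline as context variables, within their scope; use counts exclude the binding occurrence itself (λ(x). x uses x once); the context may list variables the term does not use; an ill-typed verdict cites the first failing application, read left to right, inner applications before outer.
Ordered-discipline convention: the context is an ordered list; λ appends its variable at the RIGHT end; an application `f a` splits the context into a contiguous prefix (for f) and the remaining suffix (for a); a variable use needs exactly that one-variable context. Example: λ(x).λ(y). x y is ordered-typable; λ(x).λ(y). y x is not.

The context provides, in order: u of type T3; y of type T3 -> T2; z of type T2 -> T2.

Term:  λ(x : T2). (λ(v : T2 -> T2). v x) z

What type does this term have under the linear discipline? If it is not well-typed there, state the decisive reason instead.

not well-typed under linear — u, y never used (weakening)
counts: u: 0×; y: 0×; z: 1×; x (λ-bound): 1×; v (λ-bound): 1×
left-to-right use order: v, x, z
typing: well-typed — term : T2 -> T2
per-discipline verdicts: ordered ✗, linear ✗, affine ✓, relevant ✗, unrestricted ✓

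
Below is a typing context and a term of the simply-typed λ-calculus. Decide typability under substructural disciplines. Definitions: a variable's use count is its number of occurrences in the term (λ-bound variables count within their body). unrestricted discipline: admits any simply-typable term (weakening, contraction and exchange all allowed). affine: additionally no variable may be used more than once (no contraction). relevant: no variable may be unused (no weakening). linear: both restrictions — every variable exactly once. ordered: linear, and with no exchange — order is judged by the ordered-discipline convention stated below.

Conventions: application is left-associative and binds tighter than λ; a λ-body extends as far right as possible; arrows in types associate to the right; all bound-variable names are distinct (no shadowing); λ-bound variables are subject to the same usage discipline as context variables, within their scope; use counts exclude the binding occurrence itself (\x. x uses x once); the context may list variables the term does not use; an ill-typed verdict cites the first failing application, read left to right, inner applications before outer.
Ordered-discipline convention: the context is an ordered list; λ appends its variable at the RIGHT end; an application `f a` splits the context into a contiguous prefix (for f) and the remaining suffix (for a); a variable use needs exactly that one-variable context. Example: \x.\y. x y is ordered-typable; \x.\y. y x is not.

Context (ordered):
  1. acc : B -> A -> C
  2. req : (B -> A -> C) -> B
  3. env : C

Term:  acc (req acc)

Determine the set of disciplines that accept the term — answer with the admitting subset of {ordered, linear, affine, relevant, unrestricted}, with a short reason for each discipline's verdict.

admitted by: unrestricted
usage: acc: 2; req: 1; env: 0
left-to-right use order: acc, req, acc
typing: well-typed at A -> C
ordered ✗ (repeated use of acc ×2; env never used (weakening))
linear ✗ (repeated use of acc ×2; env never used (weakening))
affine ✗ (repeated use of acc ×2)
relevant ✗ (env never used (weakening))
unrestricted ✓ (simply typable at A -> C; W, C, E all held)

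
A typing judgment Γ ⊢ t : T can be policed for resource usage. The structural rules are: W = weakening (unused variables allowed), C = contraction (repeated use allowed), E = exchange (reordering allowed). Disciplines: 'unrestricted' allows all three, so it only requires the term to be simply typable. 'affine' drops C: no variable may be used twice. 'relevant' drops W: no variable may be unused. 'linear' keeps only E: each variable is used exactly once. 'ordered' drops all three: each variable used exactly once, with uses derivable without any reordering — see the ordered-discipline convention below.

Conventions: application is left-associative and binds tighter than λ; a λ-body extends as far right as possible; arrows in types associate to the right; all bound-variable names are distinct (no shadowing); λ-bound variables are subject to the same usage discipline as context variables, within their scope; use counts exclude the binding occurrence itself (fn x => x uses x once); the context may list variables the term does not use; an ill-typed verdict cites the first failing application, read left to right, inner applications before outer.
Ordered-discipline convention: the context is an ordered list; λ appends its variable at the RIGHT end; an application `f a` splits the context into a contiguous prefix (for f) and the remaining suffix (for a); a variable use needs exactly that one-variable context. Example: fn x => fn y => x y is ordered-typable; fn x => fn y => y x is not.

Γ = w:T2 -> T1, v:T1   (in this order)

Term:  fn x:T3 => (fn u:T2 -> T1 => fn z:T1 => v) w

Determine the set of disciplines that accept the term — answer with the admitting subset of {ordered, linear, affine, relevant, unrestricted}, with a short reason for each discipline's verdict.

accepted by: affine, unrestricted
use counts: w: 1; v: 1; x [bound]: 0; u [bound]: 0; z [bound]: 0
left-to-right use order: v, w
typing: well-typed — term : T3 -> T1 -> T1
ordered ✗ (x, u, z never used (weakening))
linear ✗ (x, u, z never used (weakening))
affine ✓ (no duplicate uses among w, v, x, u, z)
relevant ✗ (x, u, z never used (weakening))
unrestricted ✓ (typability at T3 -> T1 -> T1 is all that's needed)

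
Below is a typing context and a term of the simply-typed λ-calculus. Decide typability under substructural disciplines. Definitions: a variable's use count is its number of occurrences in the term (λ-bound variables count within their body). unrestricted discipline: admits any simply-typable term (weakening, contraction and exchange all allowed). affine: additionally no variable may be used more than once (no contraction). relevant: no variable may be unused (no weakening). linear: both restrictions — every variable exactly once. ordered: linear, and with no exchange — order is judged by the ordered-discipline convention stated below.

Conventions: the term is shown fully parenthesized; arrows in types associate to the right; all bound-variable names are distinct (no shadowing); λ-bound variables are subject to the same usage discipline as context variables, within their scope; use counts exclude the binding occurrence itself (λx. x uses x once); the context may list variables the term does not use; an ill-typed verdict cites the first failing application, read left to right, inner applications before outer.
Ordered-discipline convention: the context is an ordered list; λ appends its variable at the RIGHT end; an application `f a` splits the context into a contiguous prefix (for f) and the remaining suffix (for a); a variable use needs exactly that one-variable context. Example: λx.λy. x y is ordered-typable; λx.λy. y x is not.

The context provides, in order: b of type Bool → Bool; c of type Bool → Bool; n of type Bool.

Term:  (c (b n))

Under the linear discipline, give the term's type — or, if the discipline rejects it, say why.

term : Bool
counts: b: 1; c: 1; n: 1
uses in reading order: c, b, n
typing: ✓ — Bool
across the five disciplines: ordered ✗ · linear ✓ · affine ✓ · relevant ✓ · unrestricted ✓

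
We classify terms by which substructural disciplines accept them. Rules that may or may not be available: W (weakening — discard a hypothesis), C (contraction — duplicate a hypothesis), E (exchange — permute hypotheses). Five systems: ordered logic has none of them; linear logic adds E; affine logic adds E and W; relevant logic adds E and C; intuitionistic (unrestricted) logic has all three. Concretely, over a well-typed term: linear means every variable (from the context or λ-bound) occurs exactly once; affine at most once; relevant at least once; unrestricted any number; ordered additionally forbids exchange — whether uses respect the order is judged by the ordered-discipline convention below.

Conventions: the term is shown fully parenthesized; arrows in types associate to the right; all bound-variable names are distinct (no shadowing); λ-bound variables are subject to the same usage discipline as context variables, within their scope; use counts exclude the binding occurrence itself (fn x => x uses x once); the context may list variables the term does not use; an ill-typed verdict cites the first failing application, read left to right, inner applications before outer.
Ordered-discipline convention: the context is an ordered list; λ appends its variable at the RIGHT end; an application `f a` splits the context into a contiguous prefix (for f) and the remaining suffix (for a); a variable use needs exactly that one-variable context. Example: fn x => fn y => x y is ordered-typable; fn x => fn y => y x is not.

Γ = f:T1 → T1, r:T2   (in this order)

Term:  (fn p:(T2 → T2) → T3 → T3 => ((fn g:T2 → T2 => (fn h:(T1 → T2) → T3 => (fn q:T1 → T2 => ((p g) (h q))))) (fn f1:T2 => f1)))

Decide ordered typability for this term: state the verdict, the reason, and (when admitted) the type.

no — unused: f, r — weakening required
counts: f ×0, r ×0, p [bound] ×1, g [bound] ×1, h [bound] ×1, q [bound] ×1, f1 [bound] ×1
order of uses: p, g, h, q, f1
typing: well-typed at ((T2 → T2) → T3 → T3) → ((T1 → T2) → T3) → (T1 → T2) → T3
summary: ordered ✗; linear ✗; affine ✓; relevant ✗; unrestricted ✓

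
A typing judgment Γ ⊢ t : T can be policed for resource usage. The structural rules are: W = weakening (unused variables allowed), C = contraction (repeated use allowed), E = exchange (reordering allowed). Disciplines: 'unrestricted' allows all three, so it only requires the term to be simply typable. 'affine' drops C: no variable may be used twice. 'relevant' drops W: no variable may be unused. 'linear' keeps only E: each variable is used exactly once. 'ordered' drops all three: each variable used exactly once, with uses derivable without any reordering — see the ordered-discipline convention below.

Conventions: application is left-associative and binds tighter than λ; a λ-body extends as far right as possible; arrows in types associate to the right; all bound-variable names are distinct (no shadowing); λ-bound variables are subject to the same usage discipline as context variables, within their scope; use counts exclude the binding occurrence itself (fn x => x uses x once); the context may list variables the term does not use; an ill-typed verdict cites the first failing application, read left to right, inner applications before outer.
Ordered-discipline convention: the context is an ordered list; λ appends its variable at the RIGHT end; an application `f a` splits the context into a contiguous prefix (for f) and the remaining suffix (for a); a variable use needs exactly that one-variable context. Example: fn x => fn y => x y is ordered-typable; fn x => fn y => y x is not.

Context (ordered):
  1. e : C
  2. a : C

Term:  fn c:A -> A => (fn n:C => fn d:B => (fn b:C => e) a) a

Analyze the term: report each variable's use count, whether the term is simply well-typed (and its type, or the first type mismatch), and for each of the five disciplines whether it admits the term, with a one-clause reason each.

counts: e: 1; a: 2; c (bound): 0; n (bound): 0; d (bound): 0; b (bound): 0
order of uses: e, a, a
typing: well-typed — term : (A -> A) -> B -> C
ordered ✗ (a ×2 used more than once (contraction); c, n, d, b never used (weakening))
linear ✗ (a ×2 used more than once (contraction); c, n, d, b never used (weakening))
affine ✗ (a ×2 used more than once (contraction))
relevant ✗ (c, n, d, b never used (weakening))
unrestricted ✓ (well-typed at (A -> A) -> B -> C; no restrictions here)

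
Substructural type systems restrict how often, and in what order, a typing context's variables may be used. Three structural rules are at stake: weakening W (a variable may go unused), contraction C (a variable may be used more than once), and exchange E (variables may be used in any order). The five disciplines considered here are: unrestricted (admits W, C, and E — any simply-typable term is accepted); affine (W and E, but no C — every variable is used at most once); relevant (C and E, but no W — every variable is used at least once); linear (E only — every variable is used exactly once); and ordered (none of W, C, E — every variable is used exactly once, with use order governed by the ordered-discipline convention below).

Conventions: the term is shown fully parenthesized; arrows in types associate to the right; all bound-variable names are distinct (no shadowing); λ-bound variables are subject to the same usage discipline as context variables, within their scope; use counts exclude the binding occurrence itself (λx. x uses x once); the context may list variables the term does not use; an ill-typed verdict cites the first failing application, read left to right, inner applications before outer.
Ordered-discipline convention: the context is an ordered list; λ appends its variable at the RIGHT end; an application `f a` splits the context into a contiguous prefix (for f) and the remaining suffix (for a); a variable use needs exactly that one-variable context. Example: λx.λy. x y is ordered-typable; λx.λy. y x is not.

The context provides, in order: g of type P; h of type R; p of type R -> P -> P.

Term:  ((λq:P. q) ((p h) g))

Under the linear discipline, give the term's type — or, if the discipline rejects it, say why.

term : P
variable uses: g: 1; h: 1; p: 1; q [bound]: 1
uses in reading order: q, p, h, g
typing: the term checks, with type P
across the five disciplines: ordered ✗ | linear ✓ | affine ✓ | relevant ✓ | unrestricted ✓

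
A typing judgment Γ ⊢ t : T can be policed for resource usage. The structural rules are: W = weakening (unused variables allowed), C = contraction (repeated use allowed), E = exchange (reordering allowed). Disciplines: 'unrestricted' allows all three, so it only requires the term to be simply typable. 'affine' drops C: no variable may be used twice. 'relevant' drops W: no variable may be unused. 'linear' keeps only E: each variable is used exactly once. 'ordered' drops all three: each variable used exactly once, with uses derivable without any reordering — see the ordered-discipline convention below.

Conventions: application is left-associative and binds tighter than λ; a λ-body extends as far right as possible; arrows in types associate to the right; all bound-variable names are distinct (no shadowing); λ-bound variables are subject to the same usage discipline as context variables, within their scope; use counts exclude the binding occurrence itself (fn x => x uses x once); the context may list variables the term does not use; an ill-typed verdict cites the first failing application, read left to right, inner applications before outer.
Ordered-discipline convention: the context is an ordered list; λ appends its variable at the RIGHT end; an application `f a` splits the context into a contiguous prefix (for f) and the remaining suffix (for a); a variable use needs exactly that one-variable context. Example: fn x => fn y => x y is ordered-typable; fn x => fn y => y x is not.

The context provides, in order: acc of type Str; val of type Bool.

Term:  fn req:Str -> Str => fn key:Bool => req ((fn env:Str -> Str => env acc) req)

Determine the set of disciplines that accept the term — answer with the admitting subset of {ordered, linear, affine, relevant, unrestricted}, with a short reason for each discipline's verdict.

admitted in: unrestricted
use counts: acc=1; val=0; req [bound]=2; key [bound]=0; env [bound]=1
order of uses: req, env, acc, req
typing: the term checks, with type (Str -> Str) -> Bool -> Str
ordered: ✗, uses contraction: req ×2; needs weakening: val, key unused
linear: ✗, uses contraction: req ×2; needs weakening: val, key unused
affine: ✗, uses contraction: req ×2
relevant: ✗, needs weakening: val, key unused
unrestricted: ✓, simply typable at (Str -> Str) -> Bool -> Str; W, C, E all held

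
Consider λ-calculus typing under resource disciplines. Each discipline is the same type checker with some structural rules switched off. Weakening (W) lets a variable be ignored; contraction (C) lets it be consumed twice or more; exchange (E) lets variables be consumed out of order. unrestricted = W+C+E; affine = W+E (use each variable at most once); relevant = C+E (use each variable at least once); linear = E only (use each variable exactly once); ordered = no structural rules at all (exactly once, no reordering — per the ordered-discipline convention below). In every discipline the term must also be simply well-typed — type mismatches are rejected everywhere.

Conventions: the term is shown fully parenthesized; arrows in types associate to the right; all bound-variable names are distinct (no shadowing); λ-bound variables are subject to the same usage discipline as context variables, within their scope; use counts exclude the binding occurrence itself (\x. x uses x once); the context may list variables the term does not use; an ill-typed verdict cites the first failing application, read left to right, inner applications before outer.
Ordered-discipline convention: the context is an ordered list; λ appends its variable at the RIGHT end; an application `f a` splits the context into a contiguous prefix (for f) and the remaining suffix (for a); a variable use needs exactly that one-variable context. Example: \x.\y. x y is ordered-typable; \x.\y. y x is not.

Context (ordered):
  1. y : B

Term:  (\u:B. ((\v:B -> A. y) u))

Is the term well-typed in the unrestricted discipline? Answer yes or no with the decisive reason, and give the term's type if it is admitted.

no — fails simple typing
usage: y: 1×, u (bound): 1×, v (bound): 0×
left-to-right use order: y, u
typing: ill-typed: a function awaiting B -> A gets B
across the five disciplines: ordered ✗ · linear ✗ · affine ✗ · relevant ✗ · unrestricted ✗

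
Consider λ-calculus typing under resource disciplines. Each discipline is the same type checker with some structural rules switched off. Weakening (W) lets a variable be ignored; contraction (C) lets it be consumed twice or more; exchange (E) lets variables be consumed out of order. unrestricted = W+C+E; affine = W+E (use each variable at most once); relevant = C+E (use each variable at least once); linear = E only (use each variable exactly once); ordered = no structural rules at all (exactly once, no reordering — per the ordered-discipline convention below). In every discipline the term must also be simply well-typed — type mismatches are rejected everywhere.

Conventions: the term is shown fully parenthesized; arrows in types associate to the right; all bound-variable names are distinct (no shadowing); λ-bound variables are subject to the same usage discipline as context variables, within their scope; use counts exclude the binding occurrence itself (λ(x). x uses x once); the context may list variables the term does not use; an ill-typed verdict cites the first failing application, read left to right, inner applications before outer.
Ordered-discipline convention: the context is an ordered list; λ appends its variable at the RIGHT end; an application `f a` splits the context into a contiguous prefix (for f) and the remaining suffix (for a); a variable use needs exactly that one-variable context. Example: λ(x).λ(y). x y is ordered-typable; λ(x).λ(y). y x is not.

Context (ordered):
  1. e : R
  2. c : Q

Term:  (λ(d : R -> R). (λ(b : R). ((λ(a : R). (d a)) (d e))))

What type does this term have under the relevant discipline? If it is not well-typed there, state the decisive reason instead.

not well-typed under relevant — c, b never used (weakening)
variable uses: e ×1, c ×0, d [bound] ×2, b [bound] ×0, a [bound] ×1
left-to-right use order: d, a, d, e
typing: ✓ — (R -> R) -> R -> R
summary: ordered ✗, linear ✗, affine ✗, relevant ✗, unrestricted ✓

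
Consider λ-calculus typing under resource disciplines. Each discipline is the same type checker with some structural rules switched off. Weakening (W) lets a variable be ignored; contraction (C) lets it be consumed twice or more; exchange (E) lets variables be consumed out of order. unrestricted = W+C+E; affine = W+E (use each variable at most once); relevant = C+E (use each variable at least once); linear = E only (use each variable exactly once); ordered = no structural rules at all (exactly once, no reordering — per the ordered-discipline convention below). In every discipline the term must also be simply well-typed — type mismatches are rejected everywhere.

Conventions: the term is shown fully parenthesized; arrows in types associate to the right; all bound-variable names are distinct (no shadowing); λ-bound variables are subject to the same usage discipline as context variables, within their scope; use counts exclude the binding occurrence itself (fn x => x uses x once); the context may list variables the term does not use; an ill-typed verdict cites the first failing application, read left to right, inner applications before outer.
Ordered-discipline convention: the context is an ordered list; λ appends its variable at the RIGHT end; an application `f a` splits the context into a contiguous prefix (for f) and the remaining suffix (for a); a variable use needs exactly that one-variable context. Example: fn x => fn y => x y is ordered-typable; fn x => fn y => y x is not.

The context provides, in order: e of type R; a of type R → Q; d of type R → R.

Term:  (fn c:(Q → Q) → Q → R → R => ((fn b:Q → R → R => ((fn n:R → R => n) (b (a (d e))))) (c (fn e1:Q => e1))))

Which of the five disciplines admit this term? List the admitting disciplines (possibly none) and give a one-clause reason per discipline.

accepted by: linear, affine, relevant, unrestricted
usage: e=1, a=1, d=1, c (λ-bound)=1, b (λ-bound)=1, n (λ-bound)=1, e1 (λ-bound)=1
order of uses: n, b, a, d, e, c, e1
typing: well-typed at ((Q → Q) → Q → R → R) → R → R
ordered: ✗, needs exchange: uses follow n, b, a, d, e, c, e1
linear: ✓, single use per variable (e, a, d, c, b, n, e1)
affine: ✓, e, a, d, c, b, n, e1: no repeats, contraction unneeded
relevant: ✓, every one of e, a, d, c, b, n, e1 appears
unrestricted: ✓, well-typed at ((Q → Q) → Q → R → R) → R → R; no restrictions here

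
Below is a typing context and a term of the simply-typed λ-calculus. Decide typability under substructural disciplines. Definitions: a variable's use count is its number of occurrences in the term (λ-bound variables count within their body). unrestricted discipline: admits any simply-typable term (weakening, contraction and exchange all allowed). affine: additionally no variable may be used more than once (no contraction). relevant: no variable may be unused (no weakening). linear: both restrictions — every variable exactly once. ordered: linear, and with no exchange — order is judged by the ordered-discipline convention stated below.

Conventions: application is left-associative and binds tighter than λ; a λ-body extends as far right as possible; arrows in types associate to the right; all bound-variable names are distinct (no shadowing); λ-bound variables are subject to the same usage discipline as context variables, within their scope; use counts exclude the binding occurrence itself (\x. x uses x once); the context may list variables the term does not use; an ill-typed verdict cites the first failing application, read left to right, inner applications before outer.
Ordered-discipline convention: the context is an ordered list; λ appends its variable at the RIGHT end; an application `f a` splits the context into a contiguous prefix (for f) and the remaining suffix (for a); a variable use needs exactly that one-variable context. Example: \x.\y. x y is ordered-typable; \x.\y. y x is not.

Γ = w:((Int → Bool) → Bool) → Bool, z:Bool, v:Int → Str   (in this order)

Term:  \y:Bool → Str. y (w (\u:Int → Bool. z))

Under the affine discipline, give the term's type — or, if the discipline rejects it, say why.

term : (Bool → Str) → Str
use counts: w: 1×, z: 1×, v: 0×, y [bound]: 1×, u [bound]: 0×
order of uses: y, w, z
typing: ✓ — (Bool → Str) → Str
across the five disciplines: ordered ✗, linear ✗, affine ✓, relevant ✗, unrestricted ✓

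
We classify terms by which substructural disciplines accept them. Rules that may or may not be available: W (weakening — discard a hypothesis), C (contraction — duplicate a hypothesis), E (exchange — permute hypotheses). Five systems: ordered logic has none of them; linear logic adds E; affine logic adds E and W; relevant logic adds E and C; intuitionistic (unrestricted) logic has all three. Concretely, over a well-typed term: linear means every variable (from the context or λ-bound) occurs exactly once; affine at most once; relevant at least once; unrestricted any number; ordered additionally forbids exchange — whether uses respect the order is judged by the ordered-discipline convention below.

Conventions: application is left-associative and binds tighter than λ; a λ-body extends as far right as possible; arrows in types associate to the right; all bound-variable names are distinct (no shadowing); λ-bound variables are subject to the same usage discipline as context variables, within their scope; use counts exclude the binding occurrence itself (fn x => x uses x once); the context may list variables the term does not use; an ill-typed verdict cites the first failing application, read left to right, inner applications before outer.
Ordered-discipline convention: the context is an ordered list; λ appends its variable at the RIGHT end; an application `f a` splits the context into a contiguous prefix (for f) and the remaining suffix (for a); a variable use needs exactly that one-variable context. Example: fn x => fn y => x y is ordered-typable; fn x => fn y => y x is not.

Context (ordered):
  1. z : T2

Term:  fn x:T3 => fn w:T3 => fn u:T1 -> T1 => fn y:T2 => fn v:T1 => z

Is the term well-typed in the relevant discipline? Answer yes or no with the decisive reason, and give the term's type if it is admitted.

no — x, w, u, y, v left unused
variable uses: z: 1×; x [bound]: 0×; w [bound]: 0×; u [bound]: 0×; y [bound]: 0×; v [bound]: 0×
use order (left to right): z
typing: well-typed at T3 -> T3 -> (T1 -> T1) -> T2 -> T1 -> T2
per-discipline verdicts: ordered ✗, linear ✗, affine ✓, relevant ✗, unrestricted ✓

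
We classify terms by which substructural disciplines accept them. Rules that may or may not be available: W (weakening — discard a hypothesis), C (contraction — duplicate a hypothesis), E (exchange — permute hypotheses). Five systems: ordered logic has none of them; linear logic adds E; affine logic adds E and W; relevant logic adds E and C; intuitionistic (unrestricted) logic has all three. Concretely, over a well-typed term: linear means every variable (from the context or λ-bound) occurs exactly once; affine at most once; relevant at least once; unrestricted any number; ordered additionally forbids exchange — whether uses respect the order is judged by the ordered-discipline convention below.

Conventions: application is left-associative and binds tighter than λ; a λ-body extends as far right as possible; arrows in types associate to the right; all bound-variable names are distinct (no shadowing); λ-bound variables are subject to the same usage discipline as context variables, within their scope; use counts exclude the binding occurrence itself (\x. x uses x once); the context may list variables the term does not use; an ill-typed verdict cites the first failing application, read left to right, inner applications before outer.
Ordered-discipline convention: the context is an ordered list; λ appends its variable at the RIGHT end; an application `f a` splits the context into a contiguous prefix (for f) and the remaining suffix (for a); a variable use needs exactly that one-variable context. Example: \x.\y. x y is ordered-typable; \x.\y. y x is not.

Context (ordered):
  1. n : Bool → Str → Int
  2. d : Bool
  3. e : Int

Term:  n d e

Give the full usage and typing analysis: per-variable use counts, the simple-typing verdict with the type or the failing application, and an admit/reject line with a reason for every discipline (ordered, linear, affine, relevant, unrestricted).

variable uses: n: 1; d: 1; e: 1
left-to-right use order: n, d, e
typing: ill-typed: an application expects Str but receives Int
ordered: ✗ — fails simple typing
linear: ✗ — a type mismatch blocks all five
affine: ✗ — the type mismatch rejects it
relevant: ✗ — not simply typable
unrestricted: ✗ — fails simple typing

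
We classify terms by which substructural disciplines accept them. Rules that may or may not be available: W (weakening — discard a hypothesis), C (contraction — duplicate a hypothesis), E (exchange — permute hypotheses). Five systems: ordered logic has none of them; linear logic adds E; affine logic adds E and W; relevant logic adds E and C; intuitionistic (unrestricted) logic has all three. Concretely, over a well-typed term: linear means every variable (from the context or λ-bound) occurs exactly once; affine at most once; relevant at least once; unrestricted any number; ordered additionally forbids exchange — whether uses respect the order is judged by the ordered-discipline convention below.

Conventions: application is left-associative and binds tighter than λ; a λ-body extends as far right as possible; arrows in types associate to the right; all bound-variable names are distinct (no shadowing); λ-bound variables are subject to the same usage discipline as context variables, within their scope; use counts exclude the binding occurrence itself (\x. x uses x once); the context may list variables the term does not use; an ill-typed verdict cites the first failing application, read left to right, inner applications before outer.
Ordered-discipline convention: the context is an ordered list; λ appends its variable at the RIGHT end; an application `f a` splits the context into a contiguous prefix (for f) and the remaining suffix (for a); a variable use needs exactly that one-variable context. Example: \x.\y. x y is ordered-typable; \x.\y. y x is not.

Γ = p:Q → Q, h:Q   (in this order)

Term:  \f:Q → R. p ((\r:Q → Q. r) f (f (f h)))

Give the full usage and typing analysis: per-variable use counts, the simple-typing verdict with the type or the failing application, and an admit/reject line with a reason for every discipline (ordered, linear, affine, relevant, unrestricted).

counts: p ×1; h ×1; f [bound] ×3; r [bound] ×1
left-to-right use order: p, r, f, f, f, h
typing: ill-typed: an argument Q → R mismatches the expected Q → Q
ordered: ✗ — the type mismatch rejects it
linear: ✗ — not simply typable
affine: ✗ — fails simple typing
relevant: ✗ — a type mismatch blocks all five
unrestricted: ✗ — the type mismatch rejects it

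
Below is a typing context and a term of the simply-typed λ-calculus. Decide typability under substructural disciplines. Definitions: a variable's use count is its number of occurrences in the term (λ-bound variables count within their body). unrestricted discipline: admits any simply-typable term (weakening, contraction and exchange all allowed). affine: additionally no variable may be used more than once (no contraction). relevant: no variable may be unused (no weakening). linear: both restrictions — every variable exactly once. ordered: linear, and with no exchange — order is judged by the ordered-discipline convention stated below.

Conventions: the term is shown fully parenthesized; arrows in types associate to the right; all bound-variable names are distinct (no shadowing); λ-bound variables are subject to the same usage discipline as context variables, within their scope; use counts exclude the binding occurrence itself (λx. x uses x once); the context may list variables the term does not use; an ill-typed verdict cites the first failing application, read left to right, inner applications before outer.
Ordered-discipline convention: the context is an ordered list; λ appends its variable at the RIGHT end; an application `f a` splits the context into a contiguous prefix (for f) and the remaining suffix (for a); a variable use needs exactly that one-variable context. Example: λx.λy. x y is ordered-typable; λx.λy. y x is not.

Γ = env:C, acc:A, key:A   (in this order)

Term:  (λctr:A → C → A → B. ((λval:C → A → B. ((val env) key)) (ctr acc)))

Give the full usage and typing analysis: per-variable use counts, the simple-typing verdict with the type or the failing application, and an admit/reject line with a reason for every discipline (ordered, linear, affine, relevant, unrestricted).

usage: env: 1×, acc: 1×, key: 1×, ctr (bound): 1×, val (bound): 1×
order of uses: val, env, key, ctr, acc
typing: ✓ — (A → C → A → B) → B
ordered: ✗, no ordered split (uses run val, env, key, ctr, acc)
linear: ✓, exactly-once usage across env, acc, key, ctr, val
affine: ✓, env, acc, key, ctr, val: no repeats, contraction unneeded
relevant: ✓, env, acc, key, ctr, val: all used, weakening unneeded
unrestricted: ✓, typability at (A → C → A → B) → B is all that's needed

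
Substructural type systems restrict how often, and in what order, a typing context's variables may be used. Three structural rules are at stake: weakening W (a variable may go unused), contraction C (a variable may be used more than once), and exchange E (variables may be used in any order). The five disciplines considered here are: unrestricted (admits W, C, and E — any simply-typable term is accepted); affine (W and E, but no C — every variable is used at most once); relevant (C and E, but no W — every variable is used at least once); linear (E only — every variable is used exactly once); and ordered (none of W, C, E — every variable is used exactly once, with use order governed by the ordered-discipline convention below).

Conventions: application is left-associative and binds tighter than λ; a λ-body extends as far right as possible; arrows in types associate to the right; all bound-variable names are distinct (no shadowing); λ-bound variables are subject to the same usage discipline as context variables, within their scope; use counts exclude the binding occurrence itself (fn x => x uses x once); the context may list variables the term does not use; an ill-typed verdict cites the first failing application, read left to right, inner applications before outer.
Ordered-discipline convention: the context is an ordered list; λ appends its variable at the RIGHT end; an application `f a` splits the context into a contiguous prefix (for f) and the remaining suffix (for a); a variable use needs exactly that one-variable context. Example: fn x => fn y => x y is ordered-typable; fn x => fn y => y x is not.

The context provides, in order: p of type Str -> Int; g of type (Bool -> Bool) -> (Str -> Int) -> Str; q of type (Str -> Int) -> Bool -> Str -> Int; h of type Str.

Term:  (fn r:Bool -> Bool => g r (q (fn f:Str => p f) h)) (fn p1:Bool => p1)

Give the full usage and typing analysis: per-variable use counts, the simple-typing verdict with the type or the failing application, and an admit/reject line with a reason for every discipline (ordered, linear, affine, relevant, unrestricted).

usage: p=1, g=1, q=1, h=1, r (λ-bound)=1, f (λ-bound)=1, p1 (λ-bound)=1
left-to-right use order: g, r, q, p, f, h, p1
typing: ill-typed: an argument Str mismatches the expected Bool
ordered: ✗ — the type mismatch rejects it
linear: ✗ — not simply typable
affine: ✗ — fails simple typing
relevant: ✗ — a type mismatch blocks all five
unrestricted: ✗ — the type mismatch rejects it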